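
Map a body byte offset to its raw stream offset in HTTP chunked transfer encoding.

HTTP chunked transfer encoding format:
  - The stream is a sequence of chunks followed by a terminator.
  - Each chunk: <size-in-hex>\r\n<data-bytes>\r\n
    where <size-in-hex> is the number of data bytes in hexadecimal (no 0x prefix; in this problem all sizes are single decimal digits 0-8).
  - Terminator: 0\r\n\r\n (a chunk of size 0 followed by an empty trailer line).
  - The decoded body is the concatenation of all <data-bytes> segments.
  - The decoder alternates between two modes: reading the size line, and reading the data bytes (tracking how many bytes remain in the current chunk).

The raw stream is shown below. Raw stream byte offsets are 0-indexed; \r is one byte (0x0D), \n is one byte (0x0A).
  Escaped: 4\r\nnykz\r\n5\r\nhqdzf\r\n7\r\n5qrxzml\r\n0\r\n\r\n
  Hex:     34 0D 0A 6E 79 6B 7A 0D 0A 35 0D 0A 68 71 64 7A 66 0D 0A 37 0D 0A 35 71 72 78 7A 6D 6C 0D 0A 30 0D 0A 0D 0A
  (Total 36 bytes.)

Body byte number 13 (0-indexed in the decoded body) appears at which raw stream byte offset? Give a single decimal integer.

Answer: 26

Derivation:
Chunk 1: stream[0..1]='4' size=0x4=4, data at stream[3..7]='nykz' -> body[0..4], body so far='nykz'
Chunk 2: stream[9..10]='5' size=0x5=5, data at stream[12..17]='hqdzf' -> body[4..9], body so far='nykzhqdzf'
Chunk 3: stream[19..20]='7' size=0x7=7, data at stream[22..29]='5qrxzml' -> body[9..16], body so far='nykzhqdzf5qrxzml'
Chunk 4: stream[31..32]='0' size=0 (terminator). Final body='nykzhqdzf5qrxzml' (16 bytes)
Body byte 13 at stream offset 26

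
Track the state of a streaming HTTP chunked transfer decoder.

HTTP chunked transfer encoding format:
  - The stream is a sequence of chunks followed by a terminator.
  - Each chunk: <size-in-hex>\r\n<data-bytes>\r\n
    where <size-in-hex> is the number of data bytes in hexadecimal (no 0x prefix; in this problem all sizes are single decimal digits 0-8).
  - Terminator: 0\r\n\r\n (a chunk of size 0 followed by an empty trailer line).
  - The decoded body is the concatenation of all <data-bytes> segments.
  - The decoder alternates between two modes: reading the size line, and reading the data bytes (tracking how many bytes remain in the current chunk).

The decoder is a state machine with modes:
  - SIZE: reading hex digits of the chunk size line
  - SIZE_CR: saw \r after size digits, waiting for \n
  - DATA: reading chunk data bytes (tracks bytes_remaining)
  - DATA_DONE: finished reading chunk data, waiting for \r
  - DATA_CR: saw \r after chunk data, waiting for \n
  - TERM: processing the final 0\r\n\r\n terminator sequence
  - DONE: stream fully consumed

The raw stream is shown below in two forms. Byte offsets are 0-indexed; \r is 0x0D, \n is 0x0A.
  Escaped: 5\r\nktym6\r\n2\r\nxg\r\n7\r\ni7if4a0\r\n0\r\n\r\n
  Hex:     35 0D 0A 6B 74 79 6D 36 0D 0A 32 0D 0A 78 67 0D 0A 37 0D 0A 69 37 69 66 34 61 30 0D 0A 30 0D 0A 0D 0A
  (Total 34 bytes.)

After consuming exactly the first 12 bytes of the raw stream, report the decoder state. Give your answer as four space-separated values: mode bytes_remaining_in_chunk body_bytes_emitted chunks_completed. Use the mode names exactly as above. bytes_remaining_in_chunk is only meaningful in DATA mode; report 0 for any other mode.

Byte 0 = '5': mode=SIZE remaining=0 emitted=0 chunks_done=0
Byte 1 = 0x0D: mode=SIZE_CR remaining=0 emitted=0 chunks_done=0
Byte 2 = 0x0A: mode=DATA remaining=5 emitted=0 chunks_done=0
Byte 3 = 'k': mode=DATA remaining=4 emitted=1 chunks_done=0
Byte 4 = 't': mode=DATA remaining=3 emitted=2 chunks_done=0
Byte 5 = 'y': mode=DATA remaining=2 emitted=3 chunks_done=0
Byte 6 = 'm': mode=DATA remaining=1 emitted=4 chunks_done=0
Byte 7 = '6': mode=DATA_DONE remaining=0 emitted=5 chunks_done=0
Byte 8 = 0x0D: mode=DATA_CR remaining=0 emitted=5 chunks_done=0
Byte 9 = 0x0A: mode=SIZE remaining=0 emitted=5 chunks_done=1
Byte 10 = '2': mode=SIZE remaining=0 emitted=5 chunks_done=1
Byte 11 = 0x0D: mode=SIZE_CR remaining=0 emitted=5 chunks_done=1

Answer: SIZE_CR 0 5 1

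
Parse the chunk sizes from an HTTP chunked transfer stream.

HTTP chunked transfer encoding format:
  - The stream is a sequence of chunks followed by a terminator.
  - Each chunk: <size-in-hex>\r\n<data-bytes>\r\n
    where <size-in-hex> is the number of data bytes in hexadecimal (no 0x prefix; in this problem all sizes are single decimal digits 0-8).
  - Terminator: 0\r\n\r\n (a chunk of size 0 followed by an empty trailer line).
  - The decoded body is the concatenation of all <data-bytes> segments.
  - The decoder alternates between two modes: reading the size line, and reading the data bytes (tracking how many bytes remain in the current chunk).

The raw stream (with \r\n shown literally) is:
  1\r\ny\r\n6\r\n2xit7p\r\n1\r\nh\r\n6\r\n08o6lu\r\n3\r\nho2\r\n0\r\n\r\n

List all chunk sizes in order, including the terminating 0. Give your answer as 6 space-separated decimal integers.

Answer: 1 6 1 6 3 0

Derivation:
Chunk 1: stream[0..1]='1' size=0x1=1, data at stream[3..4]='y' -> body[0..1], body so far='y'
Chunk 2: stream[6..7]='6' size=0x6=6, data at stream[9..15]='2xit7p' -> body[1..7], body so far='y2xit7p'
Chunk 3: stream[17..18]='1' size=0x1=1, data at stream[20..21]='h' -> body[7..8], body so far='y2xit7ph'
Chunk 4: stream[23..24]='6' size=0x6=6, data at stream[26..32]='08o6lu' -> body[8..14], body so far='y2xit7ph08o6lu'
Chunk 5: stream[34..35]='3' size=0x3=3, data at stream[37..40]='ho2' -> body[14..17], body so far='y2xit7ph08o6luho2'
Chunk 6: stream[42..43]='0' size=0 (terminator). Final body='y2xit7ph08o6luho2' (17 bytes)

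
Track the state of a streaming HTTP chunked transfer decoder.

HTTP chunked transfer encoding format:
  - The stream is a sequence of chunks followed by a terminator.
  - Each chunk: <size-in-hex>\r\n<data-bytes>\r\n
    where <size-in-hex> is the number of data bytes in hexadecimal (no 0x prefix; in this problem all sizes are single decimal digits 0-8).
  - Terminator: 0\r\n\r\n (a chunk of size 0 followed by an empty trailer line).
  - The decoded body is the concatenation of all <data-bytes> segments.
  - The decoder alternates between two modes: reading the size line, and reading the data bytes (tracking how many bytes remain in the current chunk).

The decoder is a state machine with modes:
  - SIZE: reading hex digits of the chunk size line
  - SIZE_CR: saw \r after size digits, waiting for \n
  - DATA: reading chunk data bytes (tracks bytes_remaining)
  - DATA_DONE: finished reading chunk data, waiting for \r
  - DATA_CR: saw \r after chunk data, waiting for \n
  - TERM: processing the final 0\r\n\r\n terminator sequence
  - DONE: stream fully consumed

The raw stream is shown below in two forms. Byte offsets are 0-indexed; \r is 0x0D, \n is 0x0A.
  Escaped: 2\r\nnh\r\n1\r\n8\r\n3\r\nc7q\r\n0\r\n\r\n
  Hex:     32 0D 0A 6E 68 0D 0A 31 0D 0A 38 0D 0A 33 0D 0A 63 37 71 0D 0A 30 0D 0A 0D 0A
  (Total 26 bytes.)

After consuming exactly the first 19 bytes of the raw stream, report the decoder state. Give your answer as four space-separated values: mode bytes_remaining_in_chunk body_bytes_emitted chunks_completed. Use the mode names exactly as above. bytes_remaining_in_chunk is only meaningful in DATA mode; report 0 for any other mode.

Byte 0 = '2': mode=SIZE remaining=0 emitted=0 chunks_done=0
Byte 1 = 0x0D: mode=SIZE_CR remaining=0 emitted=0 chunks_done=0
Byte 2 = 0x0A: mode=DATA remaining=2 emitted=0 chunks_done=0
Byte 3 = 'n': mode=DATA remaining=1 emitted=1 chunks_done=0
Byte 4 = 'h': mode=DATA_DONE remaining=0 emitted=2 chunks_done=0
Byte 5 = 0x0D: mode=DATA_CR remaining=0 emitted=2 chunks_done=0
Byte 6 = 0x0A: mode=SIZE remaining=0 emitted=2 chunks_done=1
Byte 7 = '1': mode=SIZE remaining=0 emitted=2 chunks_done=1
Byte 8 = 0x0D: mode=SIZE_CR remaining=0 emitted=2 chunks_done=1
Byte 9 = 0x0A: mode=DATA remaining=1 emitted=2 chunks_done=1
Byte 10 = '8': mode=DATA_DONE remaining=0 emitted=3 chunks_done=1
Byte 11 = 0x0D: mode=DATA_CR remaining=0 emitted=3 chunks_done=1
Byte 12 = 0x0A: mode=SIZE remaining=0 emitted=3 chunks_done=2
Byte 13 = '3': mode=SIZE remaining=0 emitted=3 chunks_done=2
Byte 14 = 0x0D: mode=SIZE_CR remaining=0 emitted=3 chunks_done=2
Byte 15 = 0x0A: mode=DATA remaining=3 emitted=3 chunks_done=2
Byte 16 = 'c': mode=DATA remaining=2 emitted=4 chunks_done=2
Byte 17 = '7': mode=DATA remaining=1 emitted=5 chunks_done=2
Byte 18 = 'q': mode=DATA_DONE remaining=0 emitted=6 chunks_done=2

Answer: DATA_DONE 0 6 2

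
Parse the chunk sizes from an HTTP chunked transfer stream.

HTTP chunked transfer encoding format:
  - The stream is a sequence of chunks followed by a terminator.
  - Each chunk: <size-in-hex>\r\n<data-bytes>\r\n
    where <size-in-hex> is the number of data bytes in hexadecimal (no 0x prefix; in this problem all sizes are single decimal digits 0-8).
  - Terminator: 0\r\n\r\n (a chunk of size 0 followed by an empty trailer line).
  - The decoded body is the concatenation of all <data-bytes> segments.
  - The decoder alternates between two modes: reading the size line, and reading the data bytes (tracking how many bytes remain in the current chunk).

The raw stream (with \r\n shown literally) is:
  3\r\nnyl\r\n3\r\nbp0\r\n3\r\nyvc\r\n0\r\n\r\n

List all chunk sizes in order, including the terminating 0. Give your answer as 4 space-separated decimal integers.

Answer: 3 3 3 0

Derivation:
Chunk 1: stream[0..1]='3' size=0x3=3, data at stream[3..6]='nyl' -> body[0..3], body so far='nyl'
Chunk 2: stream[8..9]='3' size=0x3=3, data at stream[11..14]='bp0' -> body[3..6], body so far='nylbp0'
Chunk 3: stream[16..17]='3' size=0x3=3, data at stream[19..22]='yvc' -> body[6..9], body so far='nylbp0yvc'
Chunk 4: stream[24..25]='0' size=0 (terminator). Final body='nylbp0yvc' (9 bytes)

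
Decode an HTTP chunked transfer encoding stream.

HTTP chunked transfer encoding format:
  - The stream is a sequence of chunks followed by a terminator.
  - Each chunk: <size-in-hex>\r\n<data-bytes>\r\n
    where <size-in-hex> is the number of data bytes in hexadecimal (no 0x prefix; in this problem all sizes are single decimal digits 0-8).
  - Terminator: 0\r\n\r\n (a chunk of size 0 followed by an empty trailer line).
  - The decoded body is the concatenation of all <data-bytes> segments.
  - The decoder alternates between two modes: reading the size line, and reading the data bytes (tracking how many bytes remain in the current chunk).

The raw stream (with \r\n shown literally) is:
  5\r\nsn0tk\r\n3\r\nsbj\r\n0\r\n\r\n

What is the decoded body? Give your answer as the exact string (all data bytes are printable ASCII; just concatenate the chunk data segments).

Chunk 1: stream[0..1]='5' size=0x5=5, data at stream[3..8]='sn0tk' -> body[0..5], body so far='sn0tk'
Chunk 2: stream[10..11]='3' size=0x3=3, data at stream[13..16]='sbj' -> body[5..8], body so far='sn0tksbj'
Chunk 3: stream[18..19]='0' size=0 (terminator). Final body='sn0tksbj' (8 bytes)

Answer: sn0tksbj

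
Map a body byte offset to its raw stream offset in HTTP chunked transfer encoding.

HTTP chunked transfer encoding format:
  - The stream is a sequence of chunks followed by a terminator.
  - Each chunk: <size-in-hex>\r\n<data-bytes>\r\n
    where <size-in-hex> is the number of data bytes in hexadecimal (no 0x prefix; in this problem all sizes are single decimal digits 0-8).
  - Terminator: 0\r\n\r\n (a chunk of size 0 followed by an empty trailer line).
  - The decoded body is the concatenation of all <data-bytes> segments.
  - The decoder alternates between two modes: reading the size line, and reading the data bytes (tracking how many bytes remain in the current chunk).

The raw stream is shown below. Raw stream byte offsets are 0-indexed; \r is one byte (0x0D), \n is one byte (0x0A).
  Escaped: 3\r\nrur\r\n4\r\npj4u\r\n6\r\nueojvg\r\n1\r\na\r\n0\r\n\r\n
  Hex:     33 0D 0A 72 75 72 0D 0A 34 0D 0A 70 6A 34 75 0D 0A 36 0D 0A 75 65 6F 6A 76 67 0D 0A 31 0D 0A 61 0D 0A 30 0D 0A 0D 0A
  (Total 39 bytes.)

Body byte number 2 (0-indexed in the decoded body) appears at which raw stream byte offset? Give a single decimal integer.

Answer: 5

Derivation:
Chunk 1: stream[0..1]='3' size=0x3=3, data at stream[3..6]='rur' -> body[0..3], body so far='rur'
Chunk 2: stream[8..9]='4' size=0x4=4, data at stream[11..15]='pj4u' -> body[3..7], body so far='rurpj4u'
Chunk 3: stream[17..18]='6' size=0x6=6, data at stream[20..26]='ueojvg' -> body[7..13], body so far='rurpj4uueojvg'
Chunk 4: stream[28..29]='1' size=0x1=1, data at stream[31..32]='a' -> body[13..14], body so far='rurpj4uueojvga'
Chunk 5: stream[34..35]='0' size=0 (terminator). Final body='rurpj4uueojvga' (14 bytes)
Body byte 2 at stream offset 5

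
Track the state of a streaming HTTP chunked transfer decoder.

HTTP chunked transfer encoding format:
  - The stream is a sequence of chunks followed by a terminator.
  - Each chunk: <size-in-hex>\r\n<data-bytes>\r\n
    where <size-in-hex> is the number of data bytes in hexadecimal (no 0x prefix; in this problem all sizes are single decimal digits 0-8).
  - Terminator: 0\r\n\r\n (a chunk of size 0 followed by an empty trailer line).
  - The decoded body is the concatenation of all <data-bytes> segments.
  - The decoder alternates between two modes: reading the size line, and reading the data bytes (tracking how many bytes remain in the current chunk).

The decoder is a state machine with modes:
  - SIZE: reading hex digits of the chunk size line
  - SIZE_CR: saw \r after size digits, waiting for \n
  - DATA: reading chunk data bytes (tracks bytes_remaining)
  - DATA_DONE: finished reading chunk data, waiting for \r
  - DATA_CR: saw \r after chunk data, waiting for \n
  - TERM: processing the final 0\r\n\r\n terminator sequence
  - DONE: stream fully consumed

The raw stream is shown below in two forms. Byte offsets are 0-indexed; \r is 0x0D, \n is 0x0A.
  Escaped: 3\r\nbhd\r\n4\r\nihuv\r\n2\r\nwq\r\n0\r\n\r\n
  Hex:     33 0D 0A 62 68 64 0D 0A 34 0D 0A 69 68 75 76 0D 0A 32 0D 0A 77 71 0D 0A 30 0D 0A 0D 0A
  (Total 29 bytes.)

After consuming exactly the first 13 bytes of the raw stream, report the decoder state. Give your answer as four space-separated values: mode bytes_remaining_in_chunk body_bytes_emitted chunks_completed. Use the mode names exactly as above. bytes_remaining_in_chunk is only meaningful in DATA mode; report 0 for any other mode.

Answer: DATA 2 5 1

Derivation:
Byte 0 = '3': mode=SIZE remaining=0 emitted=0 chunks_done=0
Byte 1 = 0x0D: mode=SIZE_CR remaining=0 emitted=0 chunks_done=0
Byte 2 = 0x0A: mode=DATA remaining=3 emitted=0 chunks_done=0
Byte 3 = 'b': mode=DATA remaining=2 emitted=1 chunks_done=0
Byte 4 = 'h': mode=DATA remaining=1 emitted=2 chunks_done=0
Byte 5 = 'd': mode=DATA_DONE remaining=0 emitted=3 chunks_done=0
Byte 6 = 0x0D: mode=DATA_CR remaining=0 emitted=3 chunks_done=0
Byte 7 = 0x0A: mode=SIZE remaining=0 emitted=3 chunks_done=1
Byte 8 = '4': mode=SIZE remaining=0 emitted=3 chunks_done=1
Byte 9 = 0x0D: mode=SIZE_CR remaining=0 emitted=3 chunks_done=1
Byte 10 = 0x0A: mode=DATA remaining=4 emitted=3 chunks_done=1
Byte 11 = 'i': mode=DATA remaining=3 emitted=4 chunks_done=1
Byte 12 = 'h': mode=DATA remaining=2 emitted=5 chunks_done=1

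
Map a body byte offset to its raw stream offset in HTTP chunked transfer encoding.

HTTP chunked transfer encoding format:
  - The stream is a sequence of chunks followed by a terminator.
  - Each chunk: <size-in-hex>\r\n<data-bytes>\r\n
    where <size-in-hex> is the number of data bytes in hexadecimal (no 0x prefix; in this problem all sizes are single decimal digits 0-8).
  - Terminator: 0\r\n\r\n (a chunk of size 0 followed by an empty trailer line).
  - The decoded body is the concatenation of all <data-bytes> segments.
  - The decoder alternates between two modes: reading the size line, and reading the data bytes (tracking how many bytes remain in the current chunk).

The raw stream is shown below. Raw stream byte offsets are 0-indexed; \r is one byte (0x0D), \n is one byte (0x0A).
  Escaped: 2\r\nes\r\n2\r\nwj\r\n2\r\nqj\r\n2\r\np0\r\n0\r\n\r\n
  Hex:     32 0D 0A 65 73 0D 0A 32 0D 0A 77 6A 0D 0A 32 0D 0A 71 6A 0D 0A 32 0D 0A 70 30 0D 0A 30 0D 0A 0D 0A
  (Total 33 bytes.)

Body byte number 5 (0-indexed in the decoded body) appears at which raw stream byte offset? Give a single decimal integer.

Chunk 1: stream[0..1]='2' size=0x2=2, data at stream[3..5]='es' -> body[0..2], body so far='es'
Chunk 2: stream[7..8]='2' size=0x2=2, data at stream[10..12]='wj' -> body[2..4], body so far='eswj'
Chunk 3: stream[14..15]='2' size=0x2=2, data at stream[17..19]='qj' -> body[4..6], body so far='eswjqj'
Chunk 4: stream[21..22]='2' size=0x2=2, data at stream[24..26]='p0' -> body[6..8], body so far='eswjqjp0'
Chunk 5: stream[28..29]='0' size=0 (terminator). Final body='eswjqjp0' (8 bytes)
Body byte 5 at stream offset 18

Answer: 18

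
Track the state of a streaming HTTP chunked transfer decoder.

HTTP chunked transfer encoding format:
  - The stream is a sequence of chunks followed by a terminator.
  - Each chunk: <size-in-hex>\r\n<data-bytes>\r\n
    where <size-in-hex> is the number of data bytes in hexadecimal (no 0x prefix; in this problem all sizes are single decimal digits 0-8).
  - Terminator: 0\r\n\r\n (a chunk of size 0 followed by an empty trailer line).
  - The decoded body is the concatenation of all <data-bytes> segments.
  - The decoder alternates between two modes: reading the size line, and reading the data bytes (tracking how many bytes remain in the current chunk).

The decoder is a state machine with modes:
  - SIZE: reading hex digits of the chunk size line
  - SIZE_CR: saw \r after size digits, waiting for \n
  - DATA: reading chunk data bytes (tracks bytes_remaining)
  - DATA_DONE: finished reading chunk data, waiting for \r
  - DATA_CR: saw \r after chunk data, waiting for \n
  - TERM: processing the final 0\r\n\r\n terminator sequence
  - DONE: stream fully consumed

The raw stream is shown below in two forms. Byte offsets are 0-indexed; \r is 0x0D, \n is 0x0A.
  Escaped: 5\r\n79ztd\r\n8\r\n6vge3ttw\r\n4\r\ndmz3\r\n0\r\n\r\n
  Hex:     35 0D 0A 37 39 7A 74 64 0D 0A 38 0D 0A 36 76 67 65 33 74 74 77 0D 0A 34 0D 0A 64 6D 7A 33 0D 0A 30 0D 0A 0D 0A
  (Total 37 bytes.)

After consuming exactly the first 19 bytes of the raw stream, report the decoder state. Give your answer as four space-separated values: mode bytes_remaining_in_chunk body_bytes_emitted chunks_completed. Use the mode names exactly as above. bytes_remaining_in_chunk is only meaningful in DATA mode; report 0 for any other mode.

Byte 0 = '5': mode=SIZE remaining=0 emitted=0 chunks_done=0
Byte 1 = 0x0D: mode=SIZE_CR remaining=0 emitted=0 chunks_done=0
Byte 2 = 0x0A: mode=DATA remaining=5 emitted=0 chunks_done=0
Byte 3 = '7': mode=DATA remaining=4 emitted=1 chunks_done=0
Byte 4 = '9': mode=DATA remaining=3 emitted=2 chunks_done=0
Byte 5 = 'z': mode=DATA remaining=2 emitted=3 chunks_done=0
Byte 6 = 't': mode=DATA remaining=1 emitted=4 chunks_done=0
Byte 7 = 'd': mode=DATA_DONE remaining=0 emitted=5 chunks_done=0
Byte 8 = 0x0D: mode=DATA_CR remaining=0 emitted=5 chunks_done=0
Byte 9 = 0x0A: mode=SIZE remaining=0 emitted=5 chunks_done=1
Byte 10 = '8': mode=SIZE remaining=0 emitted=5 chunks_done=1
Byte 11 = 0x0D: mode=SIZE_CR remaining=0 emitted=5 chunks_done=1
Byte 12 = 0x0A: mode=DATA remaining=8 emitted=5 chunks_done=1
Byte 13 = '6': mode=DATA remaining=7 emitted=6 chunks_done=1
Byte 14 = 'v': mode=DATA remaining=6 emitted=7 chunks_done=1
Byte 15 = 'g': mode=DATA remaining=5 emitted=8 chunks_done=1
Byte 16 = 'e': mode=DATA remaining=4 emitted=9 chunks_done=1
Byte 17 = '3': mode=DATA remaining=3 emitted=10 chunks_done=1
Byte 18 = 't': mode=DATA remaining=2 emitted=11 chunks_done=1

Answer: DATA 2 11 1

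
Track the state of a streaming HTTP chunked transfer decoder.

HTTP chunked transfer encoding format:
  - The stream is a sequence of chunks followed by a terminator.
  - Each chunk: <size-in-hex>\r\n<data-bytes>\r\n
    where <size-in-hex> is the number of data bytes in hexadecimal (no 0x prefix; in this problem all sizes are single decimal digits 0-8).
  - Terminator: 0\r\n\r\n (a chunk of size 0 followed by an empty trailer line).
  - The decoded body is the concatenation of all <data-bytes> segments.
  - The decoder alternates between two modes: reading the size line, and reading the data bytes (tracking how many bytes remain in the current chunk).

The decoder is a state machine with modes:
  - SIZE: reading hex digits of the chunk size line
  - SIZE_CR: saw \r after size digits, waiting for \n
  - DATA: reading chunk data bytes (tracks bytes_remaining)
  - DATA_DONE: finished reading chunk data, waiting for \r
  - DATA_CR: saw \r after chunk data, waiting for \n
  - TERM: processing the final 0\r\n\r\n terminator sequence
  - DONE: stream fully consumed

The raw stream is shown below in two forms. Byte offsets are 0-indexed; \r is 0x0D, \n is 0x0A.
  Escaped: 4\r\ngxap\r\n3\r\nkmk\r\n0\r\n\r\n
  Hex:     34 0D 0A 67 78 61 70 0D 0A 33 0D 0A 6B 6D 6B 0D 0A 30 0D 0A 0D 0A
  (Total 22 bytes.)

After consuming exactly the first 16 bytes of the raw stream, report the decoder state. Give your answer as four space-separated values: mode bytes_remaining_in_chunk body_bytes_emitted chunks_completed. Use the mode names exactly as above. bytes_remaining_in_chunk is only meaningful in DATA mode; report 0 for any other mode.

Byte 0 = '4': mode=SIZE remaining=0 emitted=0 chunks_done=0
Byte 1 = 0x0D: mode=SIZE_CR remaining=0 emitted=0 chunks_done=0
Byte 2 = 0x0A: mode=DATA remaining=4 emitted=0 chunks_done=0
Byte 3 = 'g': mode=DATA remaining=3 emitted=1 chunks_done=0
Byte 4 = 'x': mode=DATA remaining=2 emitted=2 chunks_done=0
Byte 5 = 'a': mode=DATA remaining=1 emitted=3 chunks_done=0
Byte 6 = 'p': mode=DATA_DONE remaining=0 emitted=4 chunks_done=0
Byte 7 = 0x0D: mode=DATA_CR remaining=0 emitted=4 chunks_done=0
Byte 8 = 0x0A: mode=SIZE remaining=0 emitted=4 chunks_done=1
Byte 9 = '3': mode=SIZE remaining=0 emitted=4 chunks_done=1
Byte 10 = 0x0D: mode=SIZE_CR remaining=0 emitted=4 chunks_done=1
Byte 11 = 0x0A: mode=DATA remaining=3 emitted=4 chunks_done=1
Byte 12 = 'k': mode=DATA remaining=2 emitted=5 chunks_done=1
Byte 13 = 'm': mode=DATA remaining=1 emitted=6 chunks_done=1
Byte 14 = 'k': mode=DATA_DONE remaining=0 emitted=7 chunks_done=1
Byte 15 = 0x0D: mode=DATA_CR remaining=0 emitted=7 chunks_done=1

Answer: DATA_CR 0 7 1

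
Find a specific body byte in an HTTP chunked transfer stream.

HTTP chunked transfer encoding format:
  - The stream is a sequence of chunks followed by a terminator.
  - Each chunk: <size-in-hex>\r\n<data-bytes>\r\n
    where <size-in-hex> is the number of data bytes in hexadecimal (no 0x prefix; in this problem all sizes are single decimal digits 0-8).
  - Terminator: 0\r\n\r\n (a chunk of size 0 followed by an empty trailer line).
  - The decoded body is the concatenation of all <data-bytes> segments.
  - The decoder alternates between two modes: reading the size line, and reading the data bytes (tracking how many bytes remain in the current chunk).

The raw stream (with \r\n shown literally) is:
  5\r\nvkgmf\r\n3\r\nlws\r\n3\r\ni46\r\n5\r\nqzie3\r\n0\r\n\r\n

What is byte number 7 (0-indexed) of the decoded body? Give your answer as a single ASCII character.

Chunk 1: stream[0..1]='5' size=0x5=5, data at stream[3..8]='vkgmf' -> body[0..5], body so far='vkgmf'
Chunk 2: stream[10..11]='3' size=0x3=3, data at stream[13..16]='lws' -> body[5..8], body so far='vkgmflws'
Chunk 3: stream[18..19]='3' size=0x3=3, data at stream[21..24]='i46' -> body[8..11], body so far='vkgmflwsi46'
Chunk 4: stream[26..27]='5' size=0x5=5, data at stream[29..34]='qzie3' -> body[11..16], body so far='vkgmflwsi46qzie3'
Chunk 5: stream[36..37]='0' size=0 (terminator). Final body='vkgmflwsi46qzie3' (16 bytes)
Body byte 7 = 's'

Answer: s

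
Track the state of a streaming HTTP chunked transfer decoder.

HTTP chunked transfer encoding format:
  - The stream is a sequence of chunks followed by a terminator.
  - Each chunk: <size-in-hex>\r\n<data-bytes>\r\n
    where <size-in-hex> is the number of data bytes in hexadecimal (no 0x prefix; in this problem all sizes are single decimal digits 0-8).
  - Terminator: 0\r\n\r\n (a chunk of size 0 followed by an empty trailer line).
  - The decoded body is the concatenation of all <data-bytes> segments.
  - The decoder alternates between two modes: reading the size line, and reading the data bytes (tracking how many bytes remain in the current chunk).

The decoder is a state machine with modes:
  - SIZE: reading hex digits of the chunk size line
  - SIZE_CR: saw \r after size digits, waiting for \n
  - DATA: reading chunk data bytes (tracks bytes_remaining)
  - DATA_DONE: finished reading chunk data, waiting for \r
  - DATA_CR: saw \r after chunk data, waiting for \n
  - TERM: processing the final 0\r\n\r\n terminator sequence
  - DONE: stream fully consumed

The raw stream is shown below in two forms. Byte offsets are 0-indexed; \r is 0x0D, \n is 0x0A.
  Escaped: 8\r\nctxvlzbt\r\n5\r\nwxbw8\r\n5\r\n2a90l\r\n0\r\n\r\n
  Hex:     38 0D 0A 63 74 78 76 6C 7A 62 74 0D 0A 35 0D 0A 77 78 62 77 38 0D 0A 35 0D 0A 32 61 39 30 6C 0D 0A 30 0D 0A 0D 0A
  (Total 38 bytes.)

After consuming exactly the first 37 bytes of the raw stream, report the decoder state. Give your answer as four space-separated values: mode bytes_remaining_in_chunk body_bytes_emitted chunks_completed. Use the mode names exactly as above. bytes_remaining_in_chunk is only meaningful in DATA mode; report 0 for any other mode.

Byte 0 = '8': mode=SIZE remaining=0 emitted=0 chunks_done=0
Byte 1 = 0x0D: mode=SIZE_CR remaining=0 emitted=0 chunks_done=0
Byte 2 = 0x0A: mode=DATA remaining=8 emitted=0 chunks_done=0
Byte 3 = 'c': mode=DATA remaining=7 emitted=1 chunks_done=0
Byte 4 = 't': mode=DATA remaining=6 emitted=2 chunks_done=0
Byte 5 = 'x': mode=DATA remaining=5 emitted=3 chunks_done=0
Byte 6 = 'v': mode=DATA remaining=4 emitted=4 chunks_done=0
Byte 7 = 'l': mode=DATA remaining=3 emitted=5 chunks_done=0
Byte 8 = 'z': mode=DATA remaining=2 emitted=6 chunks_done=0
Byte 9 = 'b': mode=DATA remaining=1 emitted=7 chunks_done=0
Byte 10 = 't': mode=DATA_DONE remaining=0 emitted=8 chunks_done=0
Byte 11 = 0x0D: mode=DATA_CR remaining=0 emitted=8 chunks_done=0
Byte 12 = 0x0A: mode=SIZE remaining=0 emitted=8 chunks_done=1
Byte 13 = '5': mode=SIZE remaining=0 emitted=8 chunks_done=1
Byte 14 = 0x0D: mode=SIZE_CR remaining=0 emitted=8 chunks_done=1
Byte 15 = 0x0A: mode=DATA remaining=5 emitted=8 chunks_done=1
Byte 16 = 'w': mode=DATA remaining=4 emitted=9 chunks_done=1
Byte 17 = 'x': mode=DATA remaining=3 emitted=10 chunks_done=1
Byte 18 = 'b': mode=DATA remaining=2 emitted=11 chunks_done=1
Byte 19 = 'w': mode=DATA remaining=1 emitted=12 chunks_done=1
Byte 20 = '8': mode=DATA_DONE remaining=0 emitted=13 chunks_done=1
Byte 21 = 0x0D: mode=DATA_CR remaining=0 emitted=13 chunks_done=1
Byte 22 = 0x0A: mode=SIZE remaining=0 emitted=13 chunks_done=2
Byte 23 = '5': mode=SIZE remaining=0 emitted=13 chunks_done=2
Byte 24 = 0x0D: mode=SIZE_CR remaining=0 emitted=13 chunks_done=2
Byte 25 = 0x0A: mode=DATA remaining=5 emitted=13 chunks_done=2
Byte 26 = '2': mode=DATA remaining=4 emitted=14 chunks_done=2
Byte 27 = 'a': mode=DATA remaining=3 emitted=15 chunks_done=2
Byte 28 = '9': mode=DATA remaining=2 emitted=16 chunks_done=2
Byte 29 = '0': mode=DATA remaining=1 emitted=17 chunks_done=2
Byte 30 = 'l': mode=DATA_DONE remaining=0 emitted=18 chunks_done=2
Byte 31 = 0x0D: mode=DATA_CR remaining=0 emitted=18 chunks_done=2
Byte 32 = 0x0A: mode=SIZE remaining=0 emitted=18 chunks_done=3
Byte 33 = '0': mode=SIZE remaining=0 emitted=18 chunks_done=3
Byte 34 = 0x0D: mode=SIZE_CR remaining=0 emitted=18 chunks_done=3
Byte 35 = 0x0A: mode=TERM remaining=0 emitted=18 chunks_done=3
Byte 36 = 0x0D: mode=TERM remaining=0 emitted=18 chunks_done=3

Answer: TERM 0 18 3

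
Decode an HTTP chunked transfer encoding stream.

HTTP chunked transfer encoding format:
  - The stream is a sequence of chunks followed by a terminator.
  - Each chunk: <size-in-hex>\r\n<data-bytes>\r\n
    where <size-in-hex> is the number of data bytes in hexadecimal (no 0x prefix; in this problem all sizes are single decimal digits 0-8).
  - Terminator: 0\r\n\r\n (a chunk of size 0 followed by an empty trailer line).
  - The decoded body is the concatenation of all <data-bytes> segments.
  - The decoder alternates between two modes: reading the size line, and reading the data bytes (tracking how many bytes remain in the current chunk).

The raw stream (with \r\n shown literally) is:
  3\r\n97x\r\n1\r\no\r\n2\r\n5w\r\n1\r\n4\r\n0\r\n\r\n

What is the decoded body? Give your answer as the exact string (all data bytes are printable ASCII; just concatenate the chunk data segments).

Chunk 1: stream[0..1]='3' size=0x3=3, data at stream[3..6]='97x' -> body[0..3], body so far='97x'
Chunk 2: stream[8..9]='1' size=0x1=1, data at stream[11..12]='o' -> body[3..4], body so far='97xo'
Chunk 3: stream[14..15]='2' size=0x2=2, data at stream[17..19]='5w' -> body[4..6], body so far='97xo5w'
Chunk 4: stream[21..22]='1' size=0x1=1, data at stream[24..25]='4' -> body[6..7], body so far='97xo5w4'
Chunk 5: stream[27..28]='0' size=0 (terminator). Final body='97xo5w4' (7 bytes)

Answer: 97xo5w4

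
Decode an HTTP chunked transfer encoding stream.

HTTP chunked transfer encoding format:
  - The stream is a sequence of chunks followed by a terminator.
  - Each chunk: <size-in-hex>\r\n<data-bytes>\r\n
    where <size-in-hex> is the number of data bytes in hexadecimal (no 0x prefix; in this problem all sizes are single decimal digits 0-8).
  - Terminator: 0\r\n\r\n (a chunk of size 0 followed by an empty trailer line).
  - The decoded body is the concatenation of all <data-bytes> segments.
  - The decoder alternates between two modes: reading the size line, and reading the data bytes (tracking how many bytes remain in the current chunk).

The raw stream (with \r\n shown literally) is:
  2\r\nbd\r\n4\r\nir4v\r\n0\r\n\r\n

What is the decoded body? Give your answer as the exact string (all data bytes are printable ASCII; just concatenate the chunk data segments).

Answer: bdir4v

Derivation:
Chunk 1: stream[0..1]='2' size=0x2=2, data at stream[3..5]='bd' -> body[0..2], body so far='bd'
Chunk 2: stream[7..8]='4' size=0x4=4, data at stream[10..14]='ir4v' -> body[2..6], body so far='bdir4v'
Chunk 3: stream[16..17]='0' size=0 (terminator). Final body='bdir4v' (6 bytes)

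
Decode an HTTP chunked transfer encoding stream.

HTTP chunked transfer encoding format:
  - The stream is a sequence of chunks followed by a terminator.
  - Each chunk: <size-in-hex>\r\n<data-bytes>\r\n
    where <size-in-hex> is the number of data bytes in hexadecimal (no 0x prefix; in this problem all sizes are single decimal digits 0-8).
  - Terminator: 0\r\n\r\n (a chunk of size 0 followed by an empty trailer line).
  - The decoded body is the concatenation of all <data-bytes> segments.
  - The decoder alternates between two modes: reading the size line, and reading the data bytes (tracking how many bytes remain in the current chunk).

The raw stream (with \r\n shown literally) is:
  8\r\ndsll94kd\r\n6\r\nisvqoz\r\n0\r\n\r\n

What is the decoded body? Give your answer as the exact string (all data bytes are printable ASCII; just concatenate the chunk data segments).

Answer: dsll94kdisvqoz

Derivation:
Chunk 1: stream[0..1]='8' size=0x8=8, data at stream[3..11]='dsll94kd' -> body[0..8], body so far='dsll94kd'
Chunk 2: stream[13..14]='6' size=0x6=6, data at stream[16..22]='isvqoz' -> body[8..14], body so far='dsll94kdisvqoz'
Chunk 3: stream[24..25]='0' size=0 (terminator). Final body='dsll94kdisvqoz' (14 bytes)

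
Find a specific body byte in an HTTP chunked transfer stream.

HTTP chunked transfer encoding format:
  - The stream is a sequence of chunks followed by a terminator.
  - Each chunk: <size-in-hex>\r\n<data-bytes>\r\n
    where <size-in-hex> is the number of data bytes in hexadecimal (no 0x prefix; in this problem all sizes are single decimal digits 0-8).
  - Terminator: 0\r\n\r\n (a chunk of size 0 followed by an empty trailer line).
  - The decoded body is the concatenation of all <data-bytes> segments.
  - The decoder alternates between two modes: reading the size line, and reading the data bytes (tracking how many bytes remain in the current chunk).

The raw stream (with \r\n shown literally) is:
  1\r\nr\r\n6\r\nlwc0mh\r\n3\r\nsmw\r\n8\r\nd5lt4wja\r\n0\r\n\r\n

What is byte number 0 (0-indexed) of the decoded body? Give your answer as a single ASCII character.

Chunk 1: stream[0..1]='1' size=0x1=1, data at stream[3..4]='r' -> body[0..1], body so far='r'
Chunk 2: stream[6..7]='6' size=0x6=6, data at stream[9..15]='lwc0mh' -> body[1..7], body so far='rlwc0mh'
Chunk 3: stream[17..18]='3' size=0x3=3, data at stream[20..23]='smw' -> body[7..10], body so far='rlwc0mhsmw'
Chunk 4: stream[25..26]='8' size=0x8=8, data at stream[28..36]='d5lt4wja' -> body[10..18], body so far='rlwc0mhsmwd5lt4wja'
Chunk 5: stream[38..39]='0' size=0 (terminator). Final body='rlwc0mhsmwd5lt4wja' (18 bytes)
Body byte 0 = 'r'

Answer: r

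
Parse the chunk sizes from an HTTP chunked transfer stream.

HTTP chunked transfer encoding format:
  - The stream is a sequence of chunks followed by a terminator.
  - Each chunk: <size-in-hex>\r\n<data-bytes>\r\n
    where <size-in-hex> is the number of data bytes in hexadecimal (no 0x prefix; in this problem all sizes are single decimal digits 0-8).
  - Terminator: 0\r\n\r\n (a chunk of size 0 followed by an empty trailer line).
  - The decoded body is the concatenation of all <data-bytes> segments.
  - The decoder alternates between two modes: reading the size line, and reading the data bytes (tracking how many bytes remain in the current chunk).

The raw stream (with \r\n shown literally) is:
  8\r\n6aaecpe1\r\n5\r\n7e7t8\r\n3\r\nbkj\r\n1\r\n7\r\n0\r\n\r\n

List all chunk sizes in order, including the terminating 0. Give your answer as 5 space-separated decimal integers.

Answer: 8 5 3 1 0

Derivation:
Chunk 1: stream[0..1]='8' size=0x8=8, data at stream[3..11]='6aaecpe1' -> body[0..8], body so far='6aaecpe1'
Chunk 2: stream[13..14]='5' size=0x5=5, data at stream[16..21]='7e7t8' -> body[8..13], body so far='6aaecpe17e7t8'
Chunk 3: stream[23..24]='3' size=0x3=3, data at stream[26..29]='bkj' -> body[13..16], body so far='6aaecpe17e7t8bkj'
Chunk 4: stream[31..32]='1' size=0x1=1, data at stream[34..35]='7' -> body[16..17], body so far='6aaecpe17e7t8bkj7'
Chunk 5: stream[37..38]='0' size=0 (terminator). Final body='6aaecpe17e7t8bkj7' (17 bytes)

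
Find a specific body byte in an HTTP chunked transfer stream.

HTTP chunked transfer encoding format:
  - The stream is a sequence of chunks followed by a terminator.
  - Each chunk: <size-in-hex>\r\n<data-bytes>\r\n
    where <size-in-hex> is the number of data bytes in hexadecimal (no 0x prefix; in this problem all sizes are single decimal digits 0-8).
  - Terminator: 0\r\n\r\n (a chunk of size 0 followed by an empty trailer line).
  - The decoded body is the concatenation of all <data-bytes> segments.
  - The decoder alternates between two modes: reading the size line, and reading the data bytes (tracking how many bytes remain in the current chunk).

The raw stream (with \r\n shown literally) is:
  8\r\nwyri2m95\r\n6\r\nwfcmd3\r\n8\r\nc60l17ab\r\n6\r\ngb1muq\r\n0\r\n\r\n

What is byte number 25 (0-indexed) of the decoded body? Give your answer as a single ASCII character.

Chunk 1: stream[0..1]='8' size=0x8=8, data at stream[3..11]='wyri2m95' -> body[0..8], body so far='wyri2m95'
Chunk 2: stream[13..14]='6' size=0x6=6, data at stream[16..22]='wfcmd3' -> body[8..14], body so far='wyri2m95wfcmd3'
Chunk 3: stream[24..25]='8' size=0x8=8, data at stream[27..35]='c60l17ab' -> body[14..22], body so far='wyri2m95wfcmd3c60l17ab'
Chunk 4: stream[37..38]='6' size=0x6=6, data at stream[40..46]='gb1muq' -> body[22..28], body so far='wyri2m95wfcmd3c60l17abgb1muq'
Chunk 5: stream[48..49]='0' size=0 (terminator). Final body='wyri2m95wfcmd3c60l17abgb1muq' (28 bytes)
Body byte 25 = 'm'

Answer: m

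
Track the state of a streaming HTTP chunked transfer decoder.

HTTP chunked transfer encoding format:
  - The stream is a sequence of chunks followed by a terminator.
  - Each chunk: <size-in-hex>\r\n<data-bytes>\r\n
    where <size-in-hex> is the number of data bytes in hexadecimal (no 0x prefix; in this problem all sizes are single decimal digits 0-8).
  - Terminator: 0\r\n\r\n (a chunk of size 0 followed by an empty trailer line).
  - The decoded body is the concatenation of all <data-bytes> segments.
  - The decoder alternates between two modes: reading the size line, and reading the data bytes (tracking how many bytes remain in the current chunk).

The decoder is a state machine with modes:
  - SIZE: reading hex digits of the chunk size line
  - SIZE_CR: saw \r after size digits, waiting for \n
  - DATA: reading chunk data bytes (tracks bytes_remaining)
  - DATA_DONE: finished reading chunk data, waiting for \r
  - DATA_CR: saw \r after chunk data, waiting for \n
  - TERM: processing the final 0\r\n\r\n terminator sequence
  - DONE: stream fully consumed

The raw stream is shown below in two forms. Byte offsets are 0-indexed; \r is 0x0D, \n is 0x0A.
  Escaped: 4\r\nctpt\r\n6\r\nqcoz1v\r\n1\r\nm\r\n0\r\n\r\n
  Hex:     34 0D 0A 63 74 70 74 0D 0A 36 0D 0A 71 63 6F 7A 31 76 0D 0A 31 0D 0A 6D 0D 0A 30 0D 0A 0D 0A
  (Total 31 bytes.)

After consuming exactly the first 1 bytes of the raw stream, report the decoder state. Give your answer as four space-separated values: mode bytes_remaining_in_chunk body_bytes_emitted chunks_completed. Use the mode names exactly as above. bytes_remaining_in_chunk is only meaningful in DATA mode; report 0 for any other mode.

Answer: SIZE 0 0 0

Derivation:
Byte 0 = '4': mode=SIZE remaining=0 emitted=0 chunks_done=0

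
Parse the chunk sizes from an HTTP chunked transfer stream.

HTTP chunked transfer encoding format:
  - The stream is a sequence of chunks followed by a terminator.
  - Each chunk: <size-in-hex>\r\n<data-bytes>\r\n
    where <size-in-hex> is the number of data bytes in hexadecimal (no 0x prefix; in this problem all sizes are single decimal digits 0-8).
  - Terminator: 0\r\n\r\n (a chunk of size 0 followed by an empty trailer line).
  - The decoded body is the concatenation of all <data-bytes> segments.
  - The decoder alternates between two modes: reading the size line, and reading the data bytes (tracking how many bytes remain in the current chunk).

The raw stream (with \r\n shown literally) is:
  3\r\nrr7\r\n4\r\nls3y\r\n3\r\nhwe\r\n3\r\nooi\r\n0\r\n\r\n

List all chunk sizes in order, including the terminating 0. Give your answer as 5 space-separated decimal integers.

Answer: 3 4 3 3 0

Derivation:
Chunk 1: stream[0..1]='3' size=0x3=3, data at stream[3..6]='rr7' -> body[0..3], body so far='rr7'
Chunk 2: stream[8..9]='4' size=0x4=4, data at stream[11..15]='ls3y' -> body[3..7], body so far='rr7ls3y'
Chunk 3: stream[17..18]='3' size=0x3=3, data at stream[20..23]='hwe' -> body[7..10], body so far='rr7ls3yhwe'
Chunk 4: stream[25..26]='3' size=0x3=3, data at stream[28..31]='ooi' -> body[10..13], body so far='rr7ls3yhweooi'
Chunk 5: stream[33..34]='0' size=0 (terminator). Final body='rr7ls3yhweooi' (13 bytes)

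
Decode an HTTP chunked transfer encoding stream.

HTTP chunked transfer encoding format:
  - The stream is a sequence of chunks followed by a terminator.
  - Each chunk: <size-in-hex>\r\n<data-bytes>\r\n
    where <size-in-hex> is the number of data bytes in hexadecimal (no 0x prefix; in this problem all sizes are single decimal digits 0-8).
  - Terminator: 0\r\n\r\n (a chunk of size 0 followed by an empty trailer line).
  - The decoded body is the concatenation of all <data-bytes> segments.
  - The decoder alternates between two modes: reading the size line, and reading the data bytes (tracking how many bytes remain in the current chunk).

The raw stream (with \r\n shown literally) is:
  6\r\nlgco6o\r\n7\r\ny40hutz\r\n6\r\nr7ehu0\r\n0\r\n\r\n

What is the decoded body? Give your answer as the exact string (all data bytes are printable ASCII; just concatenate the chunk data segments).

Chunk 1: stream[0..1]='6' size=0x6=6, data at stream[3..9]='lgco6o' -> body[0..6], body so far='lgco6o'
Chunk 2: stream[11..12]='7' size=0x7=7, data at stream[14..21]='y40hutz' -> body[6..13], body so far='lgco6oy40hutz'
Chunk 3: stream[23..24]='6' size=0x6=6, data at stream[26..32]='r7ehu0' -> body[13..19], body so far='lgco6oy40hutzr7ehu0'
Chunk 4: stream[34..35]='0' size=0 (terminator). Final body='lgco6oy40hutzr7ehu0' (19 bytes)

Answer: lgco6oy40hutzr7ehu0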